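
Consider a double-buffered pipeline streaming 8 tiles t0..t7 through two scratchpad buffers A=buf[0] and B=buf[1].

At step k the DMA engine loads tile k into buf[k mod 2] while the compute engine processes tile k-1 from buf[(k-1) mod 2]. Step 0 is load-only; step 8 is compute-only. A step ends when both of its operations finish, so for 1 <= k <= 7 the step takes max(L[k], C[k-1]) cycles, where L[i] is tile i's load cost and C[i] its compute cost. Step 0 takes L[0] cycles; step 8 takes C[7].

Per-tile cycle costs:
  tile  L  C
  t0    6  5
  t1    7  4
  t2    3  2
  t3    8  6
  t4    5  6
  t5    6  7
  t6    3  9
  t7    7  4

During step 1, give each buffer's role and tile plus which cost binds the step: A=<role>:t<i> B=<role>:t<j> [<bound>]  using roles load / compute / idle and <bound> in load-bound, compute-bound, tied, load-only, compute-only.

step 1: A=compute:t0 B=load:t1 [load-bound]

[0] DMA t0→A (6c) ∥ CU idle ⇒ 6c, clock 6
[1] DMA t1→B (7c) ∥ CU A:t0 (5c) ⇒ 7c, clock 13
[2] DMA t2→A (3c) ∥ CU B:t1 (4c) ⇒ 4c, clock 17
[3] DMA t3→B (8c) ∥ CU A:t2 (2c) ⇒ 8c, clock 25
[4] DMA t4→A (5c) ∥ CU B:t3 (6c) ⇒ 6c, clock 31
[5] DMA t5→B (6c) ∥ CU A:t4 (6c) ⇒ 6c, clock 37
[6] DMA t6→A (3c) ∥ CU B:t5 (7c) ⇒ 7c, clock 44
[7] DMA t7→B (7c) ∥ CU A:t6 (9c) ⇒ 9c, clock 53
[8] DMA idle ∥ CU B:t7 (4c) ⇒ 4c, clock 57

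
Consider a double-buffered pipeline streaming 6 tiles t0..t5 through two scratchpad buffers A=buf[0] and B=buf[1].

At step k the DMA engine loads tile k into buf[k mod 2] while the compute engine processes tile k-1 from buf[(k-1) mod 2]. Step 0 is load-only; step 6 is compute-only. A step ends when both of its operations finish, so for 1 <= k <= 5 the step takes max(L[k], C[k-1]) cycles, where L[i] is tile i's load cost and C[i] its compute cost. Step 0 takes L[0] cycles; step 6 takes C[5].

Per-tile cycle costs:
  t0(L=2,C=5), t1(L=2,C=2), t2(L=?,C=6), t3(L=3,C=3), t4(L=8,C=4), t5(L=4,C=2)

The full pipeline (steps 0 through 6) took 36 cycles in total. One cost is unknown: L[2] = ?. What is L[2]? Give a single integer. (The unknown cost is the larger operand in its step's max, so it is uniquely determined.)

step 0 → dur = L[0]=2 = 2
step 1 → dur = max(L[1]=2, C[0]=5) = 5
step 2 → dur = max(L[2]=?, C[1]=2) = L[2]  (unknown; binding)
step 3 → dur = max(L[3]=3, C[2]=6) = 6
step 4 → dur = max(L[4]=8, C[3]=3) = 8
step 5 → dur = max(L[5]=4, C[4]=4) = 4
step 6 → dur = C[5]=2 = 2
sum of known step durations = 27
dur[2] = total - known = 36 - 27 = 9
L[2] is the binding max in step 2, so L[2] = dur[2] = 9

L[2] = 9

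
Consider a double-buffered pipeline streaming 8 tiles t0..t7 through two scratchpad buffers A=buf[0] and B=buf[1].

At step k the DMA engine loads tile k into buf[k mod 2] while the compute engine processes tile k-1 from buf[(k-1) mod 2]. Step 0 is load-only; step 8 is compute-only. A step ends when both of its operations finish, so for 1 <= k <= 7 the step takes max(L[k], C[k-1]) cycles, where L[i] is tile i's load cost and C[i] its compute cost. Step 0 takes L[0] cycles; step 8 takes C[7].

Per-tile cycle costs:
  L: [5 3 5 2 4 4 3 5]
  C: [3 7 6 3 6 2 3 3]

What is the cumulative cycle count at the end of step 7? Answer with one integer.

end_cycle[7] = 39

[0] DMA t0→A (5c) ∥ CU idle ⇒ 5c, clock 5
[1] DMA t1→B (3c) ∥ CU A:t0 (3c) ⇒ 3c, clock 8
[2] DMA t2→A (5c) ∥ CU B:t1 (7c) ⇒ 7c, clock 15
[3] DMA t3→B (2c) ∥ CU A:t2 (6c) ⇒ 6c, clock 21
[4] DMA t4→A (4c) ∥ CU B:t3 (3c) ⇒ 4c, clock 25
[5] DMA t5→B (4c) ∥ CU A:t4 (6c) ⇒ 6c, clock 31
[6] DMA t6→A (3c) ∥ CU B:t5 (2c) ⇒ 3c, clock 34
[7] DMA t7→B (5c) ∥ CU A:t6 (3c) ⇒ 5c, clock 39
[8] DMA idle ∥ CU B:t7 (3c) ⇒ 3c, clock 42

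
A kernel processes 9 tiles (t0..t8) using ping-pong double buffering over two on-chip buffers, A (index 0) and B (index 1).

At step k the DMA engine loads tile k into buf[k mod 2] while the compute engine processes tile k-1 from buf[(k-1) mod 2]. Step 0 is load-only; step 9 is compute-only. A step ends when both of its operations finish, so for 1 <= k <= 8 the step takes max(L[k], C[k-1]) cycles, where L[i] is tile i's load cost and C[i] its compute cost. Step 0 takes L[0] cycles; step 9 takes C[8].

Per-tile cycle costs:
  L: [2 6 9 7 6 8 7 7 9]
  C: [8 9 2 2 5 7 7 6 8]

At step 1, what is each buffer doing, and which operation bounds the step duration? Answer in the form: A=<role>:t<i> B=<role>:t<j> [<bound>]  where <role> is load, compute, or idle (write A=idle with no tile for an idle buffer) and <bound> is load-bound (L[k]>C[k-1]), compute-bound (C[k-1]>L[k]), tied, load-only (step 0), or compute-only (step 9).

step 1: A=compute:t0 B=load:t1 [compute-bound]

  0. 2=2c; end=2; A:t0 B:-
  1. max(6,8)=8c; end=10; A:t0 B:t1
  2. max(9,9)=9c; end=19; A:t2 B:t1
  3. max(7,2)=7c; end=26; A:t2 B:t3
  4. max(6,2)=6c; end=32; A:t4 B:t3
  5. max(8,5)=8c; end=40; A:t4 B:t5
  6. max(7,7)=7c; end=47; A:t6 B:t5
  7. max(7,7)=7c; end=54; A:t6 B:t7
  8. max(9,6)=9c; end=63; A:t8 B:t7
  9. 8=8c; end=71; A:t8 B:t7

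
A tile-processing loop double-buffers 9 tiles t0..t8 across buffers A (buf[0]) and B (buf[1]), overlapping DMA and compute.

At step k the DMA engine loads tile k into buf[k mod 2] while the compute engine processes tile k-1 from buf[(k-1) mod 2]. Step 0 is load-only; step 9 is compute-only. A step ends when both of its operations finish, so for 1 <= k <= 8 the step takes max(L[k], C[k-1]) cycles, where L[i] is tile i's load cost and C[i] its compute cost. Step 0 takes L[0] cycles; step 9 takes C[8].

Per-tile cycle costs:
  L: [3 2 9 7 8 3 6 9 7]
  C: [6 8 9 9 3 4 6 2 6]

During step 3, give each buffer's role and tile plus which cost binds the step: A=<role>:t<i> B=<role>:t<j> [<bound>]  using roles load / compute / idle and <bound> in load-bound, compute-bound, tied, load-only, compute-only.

k=0 load=t0/3c comp=- wait=3 total=3
k=1 load=t1/2c comp=t0/6c wait=6 total=9
k=2 load=t2/9c comp=t1/8c wait=9 total=18
k=3 load=t3/7c comp=t2/9c wait=9 total=27
k=4 load=t4/8c comp=t3/9c wait=9 total=36
k=5 load=t5/3c comp=t4/3c wait=3 total=39
k=6 load=t6/6c comp=t5/4c wait=6 total=45
k=7 load=t7/9c comp=t6/6c wait=9 total=54
k=8 load=t8/7c comp=t7/2c wait=7 total=61
k=9 load=- comp=t8/6c wait=6 total=67

step 3: A=compute:t2 B=load:t3 [compute-bound]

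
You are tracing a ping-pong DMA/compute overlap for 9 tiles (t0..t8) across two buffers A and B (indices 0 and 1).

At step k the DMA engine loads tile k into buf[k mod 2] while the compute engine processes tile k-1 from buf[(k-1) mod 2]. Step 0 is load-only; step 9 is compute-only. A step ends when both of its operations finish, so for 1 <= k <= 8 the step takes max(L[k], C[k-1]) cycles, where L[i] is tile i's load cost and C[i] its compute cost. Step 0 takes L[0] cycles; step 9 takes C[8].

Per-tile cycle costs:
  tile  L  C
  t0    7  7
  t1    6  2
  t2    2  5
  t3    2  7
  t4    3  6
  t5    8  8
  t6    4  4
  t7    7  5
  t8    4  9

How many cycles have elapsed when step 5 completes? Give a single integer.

end_cycle[5] = 36

k=0 load=t0/7c comp=- wait=7 total=7
k=1 load=t1/6c comp=t0/7c wait=7 total=14
k=2 load=t2/2c comp=t1/2c wait=2 total=16
k=3 load=t3/2c comp=t2/5c wait=5 total=21
k=4 load=t4/3c comp=t3/7c wait=7 total=28
k=5 load=t5/8c comp=t4/6c wait=8 total=36
k=6 load=t6/4c comp=t5/8c wait=8 total=44
k=7 load=t7/7c comp=t6/4c wait=7 total=51
k=8 load=t8/4c comp=t7/5c wait=5 total=56
k=9 load=- comp=t8/9c wait=9 total=65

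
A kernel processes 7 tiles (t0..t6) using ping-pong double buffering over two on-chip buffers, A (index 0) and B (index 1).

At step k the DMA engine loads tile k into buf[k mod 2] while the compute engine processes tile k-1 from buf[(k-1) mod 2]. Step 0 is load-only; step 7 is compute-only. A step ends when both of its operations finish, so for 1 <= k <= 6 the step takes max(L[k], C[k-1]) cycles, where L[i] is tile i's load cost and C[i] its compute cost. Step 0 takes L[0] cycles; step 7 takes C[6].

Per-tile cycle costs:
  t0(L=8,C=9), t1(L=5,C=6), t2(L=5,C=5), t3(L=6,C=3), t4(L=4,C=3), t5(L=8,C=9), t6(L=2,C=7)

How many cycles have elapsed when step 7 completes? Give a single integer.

  0. 8=8c; end=8; A:t0 B:-
  1. max(5,9)=9c; end=17; A:t0 B:t1
  2. max(5,6)=6c; end=23; A:t2 B:t1
  3. max(6,5)=6c; end=29; A:t2 B:t3
  4. max(4,3)=4c; end=33; A:t4 B:t3
  5. max(8,3)=8c; end=41; A:t4 B:t5
  6. max(2,9)=9c; end=50; A:t6 B:t5
  7. 7=7c; end=57; A:t6 B:t5

end_cycle[7] = 57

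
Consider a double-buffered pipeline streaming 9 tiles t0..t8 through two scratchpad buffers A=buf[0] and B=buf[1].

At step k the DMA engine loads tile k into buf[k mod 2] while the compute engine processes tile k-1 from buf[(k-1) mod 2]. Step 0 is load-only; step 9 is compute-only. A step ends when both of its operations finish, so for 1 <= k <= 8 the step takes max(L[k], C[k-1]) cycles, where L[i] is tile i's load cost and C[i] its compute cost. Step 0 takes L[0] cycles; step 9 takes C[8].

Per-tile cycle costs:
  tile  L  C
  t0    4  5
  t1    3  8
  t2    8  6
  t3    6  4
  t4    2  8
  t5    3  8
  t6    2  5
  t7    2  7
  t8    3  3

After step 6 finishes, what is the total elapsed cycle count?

  0. 4=4c; end=4; A:t0 B:-
  1. max(3,5)=5c; end=9; A:t0 B:t1
  2. max(8,8)=8c; end=17; A:t2 B:t1
  3. max(6,6)=6c; end=23; A:t2 B:t3
  4. max(2,4)=4c; end=27; A:t4 B:t3
  5. max(3,8)=8c; end=35; A:t4 B:t5
  6. max(2,8)=8c; end=43; A:t6 B:t5
  7. max(2,5)=5c; end=48; A:t6 B:t7
  8. max(3,7)=7c; end=55; A:t8 B:t7
  9. 3=3c; end=58; A:t8 B:t7

end_cycle[6] = 43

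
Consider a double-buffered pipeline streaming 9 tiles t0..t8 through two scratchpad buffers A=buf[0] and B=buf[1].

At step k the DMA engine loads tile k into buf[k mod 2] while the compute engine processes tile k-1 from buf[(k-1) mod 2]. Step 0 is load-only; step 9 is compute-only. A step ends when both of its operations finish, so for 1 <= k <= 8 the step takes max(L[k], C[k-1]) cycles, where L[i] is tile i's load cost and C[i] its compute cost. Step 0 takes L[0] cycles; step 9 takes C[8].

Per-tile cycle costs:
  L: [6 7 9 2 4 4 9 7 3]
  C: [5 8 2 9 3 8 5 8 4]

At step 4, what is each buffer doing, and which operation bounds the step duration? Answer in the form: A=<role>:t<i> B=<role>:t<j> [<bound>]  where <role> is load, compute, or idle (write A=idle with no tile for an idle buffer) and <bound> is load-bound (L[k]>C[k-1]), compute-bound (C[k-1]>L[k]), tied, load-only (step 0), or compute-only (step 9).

step 4: A=load:t4 B=compute:t3 [compute-bound]

  0. 6=6c; end=6; A:t0 B:-
  1. max(7,5)=7c; end=13; A:t0 B:t1
  2. max(9,8)=9c; end=22; A:t2 B:t1
  3. max(2,2)=2c; end=24; A:t2 B:t3
  4. max(4,9)=9c; end=33; A:t4 B:t3
  5. max(4,3)=4c; end=37; A:t4 B:t5
  6. max(9,8)=9c; end=46; A:t6 B:t5
  7. max(7,5)=7c; end=53; A:t6 B:t7
  8. max(3,8)=8c; end=61; A:t8 B:t7
  9. 4=4c; end=65; A:t8 B:t7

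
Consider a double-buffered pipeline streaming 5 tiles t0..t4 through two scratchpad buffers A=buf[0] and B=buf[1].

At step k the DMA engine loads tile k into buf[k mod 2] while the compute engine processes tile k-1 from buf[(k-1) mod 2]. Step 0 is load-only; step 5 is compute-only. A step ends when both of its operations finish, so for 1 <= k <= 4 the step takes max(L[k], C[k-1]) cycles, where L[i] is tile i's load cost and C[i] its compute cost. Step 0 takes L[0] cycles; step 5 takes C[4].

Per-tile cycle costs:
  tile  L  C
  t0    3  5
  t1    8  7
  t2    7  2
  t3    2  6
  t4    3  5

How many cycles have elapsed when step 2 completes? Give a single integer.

[0] DMA t0→A (3c) ∥ CU idle ⇒ 3c, clock 3
[1] DMA t1→B (8c) ∥ CU A:t0 (5c) ⇒ 8c, clock 11
[2] DMA t2→A (7c) ∥ CU B:t1 (7c) ⇒ 7c, clock 18
[3] DMA t3→B (2c) ∥ CU A:t2 (2c) ⇒ 2c, clock 20
[4] DMA t4→A (3c) ∥ CU B:t3 (6c) ⇒ 6c, clock 26
[5] DMA idle ∥ CU A:t4 (5c) ⇒ 5c, clock 31

end_cycle[2] = 18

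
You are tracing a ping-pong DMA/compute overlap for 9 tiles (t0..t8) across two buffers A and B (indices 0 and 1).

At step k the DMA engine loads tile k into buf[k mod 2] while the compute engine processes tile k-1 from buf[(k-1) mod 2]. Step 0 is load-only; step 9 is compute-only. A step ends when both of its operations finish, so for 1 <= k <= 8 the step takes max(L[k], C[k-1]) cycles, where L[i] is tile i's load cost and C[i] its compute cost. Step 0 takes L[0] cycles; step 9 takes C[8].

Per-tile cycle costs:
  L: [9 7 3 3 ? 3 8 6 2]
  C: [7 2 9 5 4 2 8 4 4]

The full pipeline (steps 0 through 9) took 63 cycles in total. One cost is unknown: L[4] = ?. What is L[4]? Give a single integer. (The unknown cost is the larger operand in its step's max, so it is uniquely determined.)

step 0 = dur = L[0]=9 = 9
step 1 = dur = max(L[1]=7, C[0]=7) = 7
step 2 = dur = max(L[2]=3, C[1]=2) = 3
step 3 = dur = max(L[3]=3, C[2]=9) = 9
step 4 = dur = max(L[4]=?, C[3]=5) = L[4]  (unknown; binding)
step 5 = dur = max(L[5]=3, C[4]=4) = 4
step 6 = dur = max(L[6]=8, C[5]=2) = 8
step 7 = dur = max(L[7]=6, C[6]=8) = 8
step 8 = dur = max(L[8]=2, C[7]=4) = 4
step 9 = dur = C[8]=4 = 4
sum of known step durations = 56
dur[4] = total - known = 63 - 56 = 7
L[4] is the binding max in step 4, so L[4] = dur[4] = 7

L[4] = 7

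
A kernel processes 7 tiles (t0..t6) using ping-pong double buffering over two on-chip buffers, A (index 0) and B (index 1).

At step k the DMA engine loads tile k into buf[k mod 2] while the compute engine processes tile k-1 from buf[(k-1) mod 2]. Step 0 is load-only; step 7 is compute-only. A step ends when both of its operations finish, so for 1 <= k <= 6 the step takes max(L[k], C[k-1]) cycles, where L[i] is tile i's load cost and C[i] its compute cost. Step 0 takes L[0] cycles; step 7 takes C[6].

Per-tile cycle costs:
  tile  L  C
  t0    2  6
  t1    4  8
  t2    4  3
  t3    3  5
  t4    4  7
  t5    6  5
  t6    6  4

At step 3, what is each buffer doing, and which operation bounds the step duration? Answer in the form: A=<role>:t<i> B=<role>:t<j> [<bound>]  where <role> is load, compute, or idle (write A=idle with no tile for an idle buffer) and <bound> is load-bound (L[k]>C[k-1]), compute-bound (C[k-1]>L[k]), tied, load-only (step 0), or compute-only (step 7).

[0] DMA t0→A (2c) ∥ CU idle ⇒ 2c, clock 2
[1] DMA t1→B (4c) ∥ CU A:t0 (6c) ⇒ 6c, clock 8
[2] DMA t2→A (4c) ∥ CU B:t1 (8c) ⇒ 8c, clock 16
[3] DMA t3→B (3c) ∥ CU A:t2 (3c) ⇒ 3c, clock 19
[4] DMA t4→A (4c) ∥ CU B:t3 (5c) ⇒ 5c, clock 24
[5] DMA t5→B (6c) ∥ CU A:t4 (7c) ⇒ 7c, clock 31
[6] DMA t6→A (6c) ∥ CU B:t5 (5c) ⇒ 6c, clock 37
[7] DMA idle ∥ CU A:t6 (4c) ⇒ 4c, clock 41

step 3: A=compute:t2 B=load:t3 [tied]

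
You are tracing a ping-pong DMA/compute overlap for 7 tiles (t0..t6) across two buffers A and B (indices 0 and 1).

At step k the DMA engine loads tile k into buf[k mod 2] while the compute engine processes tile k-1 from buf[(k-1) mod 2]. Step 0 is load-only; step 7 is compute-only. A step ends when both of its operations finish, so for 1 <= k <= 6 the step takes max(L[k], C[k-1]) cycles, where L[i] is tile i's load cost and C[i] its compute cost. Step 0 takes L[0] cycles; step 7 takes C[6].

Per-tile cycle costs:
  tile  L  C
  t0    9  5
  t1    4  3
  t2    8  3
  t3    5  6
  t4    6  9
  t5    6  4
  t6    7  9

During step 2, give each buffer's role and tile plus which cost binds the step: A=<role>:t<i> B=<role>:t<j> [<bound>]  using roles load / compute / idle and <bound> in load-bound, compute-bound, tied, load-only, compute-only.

step 2: A=load:t2 B=compute:t1 [load-bound]

k=0 load=t0/9c comp=- wait=9 total=9
k=1 load=t1/4c comp=t0/5c wait=5 total=14
k=2 load=t2/8c comp=t1/3c wait=8 total=22
k=3 load=t3/5c comp=t2/3c wait=5 total=27
k=4 load=t4/6c comp=t3/6c wait=6 total=33
k=5 load=t5/6c comp=t4/9c wait=9 total=42
k=6 load=t6/7c comp=t5/4c wait=7 total=49
k=7 load=- comp=t6/9c wait=9 total=58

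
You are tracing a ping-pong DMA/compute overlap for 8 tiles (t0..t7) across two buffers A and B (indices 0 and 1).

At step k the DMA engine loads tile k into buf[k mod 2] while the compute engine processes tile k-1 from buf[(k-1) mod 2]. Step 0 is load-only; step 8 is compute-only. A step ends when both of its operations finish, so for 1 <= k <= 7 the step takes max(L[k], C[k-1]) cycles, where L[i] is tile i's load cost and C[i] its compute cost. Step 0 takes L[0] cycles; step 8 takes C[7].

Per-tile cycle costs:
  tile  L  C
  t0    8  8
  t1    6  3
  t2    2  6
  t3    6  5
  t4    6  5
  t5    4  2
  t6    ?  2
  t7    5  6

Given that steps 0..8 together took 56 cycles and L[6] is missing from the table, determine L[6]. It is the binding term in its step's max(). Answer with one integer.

step 0 → dur = L[0]=8 = 8
step 1 → dur = max(L[1]=6, C[0]=8) = 8
step 2 → dur = max(L[2]=2, C[1]=3) = 3
step 3 → dur = max(L[3]=6, C[2]=6) = 6
step 4 → dur = max(L[4]=6, C[3]=5) = 6
step 5 → dur = max(L[5]=4, C[4]=5) = 5
step 6 → dur = max(L[6]=?, C[5]=2) = L[6]  (unknown; binding)
step 7 → dur = max(L[7]=5, C[6]=2) = 5
step 8 → dur = C[7]=6 = 6
sum of known step durations = 47
dur[6] = total - known = 56 - 47 = 9
L[6] is the binding max in step 6, so L[6] = dur[6] = 9

L[6] = 9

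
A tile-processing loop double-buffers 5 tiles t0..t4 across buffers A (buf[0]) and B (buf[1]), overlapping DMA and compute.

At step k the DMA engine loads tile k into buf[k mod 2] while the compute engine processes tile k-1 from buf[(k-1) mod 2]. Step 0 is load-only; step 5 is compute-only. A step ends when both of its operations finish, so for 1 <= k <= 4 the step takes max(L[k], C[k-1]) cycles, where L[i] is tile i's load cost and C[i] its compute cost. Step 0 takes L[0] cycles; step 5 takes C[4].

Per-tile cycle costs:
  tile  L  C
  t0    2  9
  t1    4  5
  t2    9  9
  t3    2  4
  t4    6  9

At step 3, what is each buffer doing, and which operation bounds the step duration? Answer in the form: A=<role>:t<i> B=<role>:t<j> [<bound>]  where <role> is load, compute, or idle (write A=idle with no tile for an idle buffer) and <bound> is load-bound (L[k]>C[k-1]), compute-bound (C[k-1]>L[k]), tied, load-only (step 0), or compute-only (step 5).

step 0: L[0]=2 → dur=2, Σ=2 | A=load:t0 B=idle [load-only]
step 1: L[1]=4 C[0]=9 → dur=9, Σ=11 | A=compute:t0 B=load:t1 [compute-bound]
step 2: L[2]=9 C[1]=5 → dur=9, Σ=20 | A=load:t2 B=compute:t1 [load-bound]
step 3: L[3]=2 C[2]=9 → dur=9, Σ=29 | A=compute:t2 B=load:t3 [compute-bound]
step 4: L[4]=6 C[3]=4 → dur=6, Σ=35 | A=load:t4 B=compute:t3 [load-bound]
step 5: C[4]=9 → dur=9, Σ=44 | A=compute:t4 B=idle [compute-only]

step 3: A=compute:t2 B=load:t3 [compute-bound]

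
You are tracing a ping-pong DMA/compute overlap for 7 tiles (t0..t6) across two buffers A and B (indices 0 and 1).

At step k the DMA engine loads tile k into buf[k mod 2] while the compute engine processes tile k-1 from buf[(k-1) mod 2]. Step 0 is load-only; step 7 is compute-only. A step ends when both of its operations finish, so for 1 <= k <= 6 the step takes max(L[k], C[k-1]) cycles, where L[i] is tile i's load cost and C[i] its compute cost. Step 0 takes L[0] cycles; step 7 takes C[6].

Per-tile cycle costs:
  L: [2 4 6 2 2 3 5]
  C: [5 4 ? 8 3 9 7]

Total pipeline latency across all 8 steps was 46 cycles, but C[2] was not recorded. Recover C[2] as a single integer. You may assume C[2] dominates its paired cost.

step 0: dur = L[0]=2 = 2
step 1: dur = max(L[1]=4, C[0]=5) = 5
step 2: dur = max(L[2]=6, C[1]=4) = 6
step 3: dur = max(L[3]=2, C[2]=?) = C[2]  (unknown; binding)
step 4: dur = max(L[4]=2, C[3]=8) = 8
step 5: dur = max(L[5]=3, C[4]=3) = 3
step 6: dur = max(L[6]=5, C[5]=9) = 9
step 7: dur = C[6]=7 = 7
sum of known step durations = 40
dur[3] = total - known = 46 - 40 = 6
C[2] is the binding max in step 3, so C[2] = dur[3] = 6

C[2] = 6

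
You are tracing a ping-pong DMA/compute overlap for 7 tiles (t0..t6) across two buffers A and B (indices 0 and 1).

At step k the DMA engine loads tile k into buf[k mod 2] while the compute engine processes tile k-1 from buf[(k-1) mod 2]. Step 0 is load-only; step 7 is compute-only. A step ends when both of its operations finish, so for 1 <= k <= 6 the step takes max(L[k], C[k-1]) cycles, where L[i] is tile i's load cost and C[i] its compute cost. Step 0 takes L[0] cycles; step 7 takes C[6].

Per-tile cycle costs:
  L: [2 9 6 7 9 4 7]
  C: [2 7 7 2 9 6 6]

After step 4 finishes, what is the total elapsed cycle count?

end_cycle[4] = 34

step 0: L[0]=2 → dur=2, Σ=2 | A=load:t0 B=idle [load-only]
step 1: L[1]=9 C[0]=2 → dur=9, Σ=11 | A=compute:t0 B=load:t1 [load-bound]
step 2: L[2]=6 C[1]=7 → dur=7, Σ=18 | A=load:t2 B=compute:t1 [compute-bound]
step 3: L[3]=7 C[2]=7 → dur=7, Σ=25 | A=compute:t2 B=load:t3 [tied]
step 4: L[4]=9 C[3]=2 → dur=9, Σ=34 | A=load:t4 B=compute:t3 [load-bound]
step 5: L[5]=4 C[4]=9 → dur=9, Σ=43 | A=compute:t4 B=load:t5 [compute-bound]
step 6: L[6]=7 C[5]=6 → dur=7, Σ=50 | A=load:t6 B=compute:t5 [load-bound]
step 7: C[6]=6 → dur=6, Σ=56 | A=compute:t6 B=idle [compute-only]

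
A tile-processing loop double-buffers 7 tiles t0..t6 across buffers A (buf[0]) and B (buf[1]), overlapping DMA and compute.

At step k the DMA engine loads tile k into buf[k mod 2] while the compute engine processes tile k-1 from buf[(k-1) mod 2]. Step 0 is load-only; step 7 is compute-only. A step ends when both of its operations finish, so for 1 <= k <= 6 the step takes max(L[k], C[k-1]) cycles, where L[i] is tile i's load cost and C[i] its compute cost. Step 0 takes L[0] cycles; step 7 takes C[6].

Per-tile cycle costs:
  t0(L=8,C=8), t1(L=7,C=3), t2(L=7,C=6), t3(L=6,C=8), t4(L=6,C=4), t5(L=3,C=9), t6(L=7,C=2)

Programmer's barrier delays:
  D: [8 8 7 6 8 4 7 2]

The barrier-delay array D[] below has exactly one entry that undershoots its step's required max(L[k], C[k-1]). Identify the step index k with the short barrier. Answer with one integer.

hazard at step 6

[0] required=L[0]=8=8 vs D=8 ok
[1] required=max(L[1]=7,C[0]=8)=8 vs D=8 ok
[2] required=max(L[2]=7,C[1]=3)=7 vs D=7 ok
[3] required=max(L[3]=6,C[2]=6)=6 vs D=6 ok
[4] required=max(L[4]=6,C[3]=8)=8 vs D=8 ok
[5] required=max(L[5]=3,C[4]=4)=4 vs D=4 ok
[6] required=max(L[6]=7,C[5]=9)=9 vs D=7 SHORT
[7] required=C[6]=2=2 vs D=2 ok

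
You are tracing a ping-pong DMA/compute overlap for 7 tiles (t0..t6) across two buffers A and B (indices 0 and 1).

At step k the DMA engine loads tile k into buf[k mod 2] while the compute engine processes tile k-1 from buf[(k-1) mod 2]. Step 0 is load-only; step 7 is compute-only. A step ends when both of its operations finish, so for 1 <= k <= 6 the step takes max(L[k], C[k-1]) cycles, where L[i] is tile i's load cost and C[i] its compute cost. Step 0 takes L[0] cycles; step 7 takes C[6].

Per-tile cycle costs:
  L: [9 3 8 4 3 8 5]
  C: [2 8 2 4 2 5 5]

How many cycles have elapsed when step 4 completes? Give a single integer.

k=0 load=t0/9c comp=- wait=9 total=9
k=1 load=t1/3c comp=t0/2c wait=3 total=12
k=2 load=t2/8c comp=t1/8c wait=8 total=20
k=3 load=t3/4c comp=t2/2c wait=4 total=24
k=4 load=t4/3c comp=t3/4c wait=4 total=28
k=5 load=t5/8c comp=t4/2c wait=8 total=36
k=6 load=t6/5c comp=t5/5c wait=5 total=41
k=7 load=- comp=t6/5c wait=5 total=46

end_cycle[4] = 28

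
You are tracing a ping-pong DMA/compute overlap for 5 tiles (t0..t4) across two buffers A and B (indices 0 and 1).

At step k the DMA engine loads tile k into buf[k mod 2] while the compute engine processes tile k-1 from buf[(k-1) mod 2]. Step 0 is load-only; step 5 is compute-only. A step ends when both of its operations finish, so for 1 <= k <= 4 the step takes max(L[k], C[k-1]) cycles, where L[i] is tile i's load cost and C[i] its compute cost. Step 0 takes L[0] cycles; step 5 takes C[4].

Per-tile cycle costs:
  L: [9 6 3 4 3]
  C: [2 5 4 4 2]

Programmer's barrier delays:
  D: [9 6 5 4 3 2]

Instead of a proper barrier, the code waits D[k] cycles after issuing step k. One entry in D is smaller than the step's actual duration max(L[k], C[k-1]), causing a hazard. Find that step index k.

hazard at step 4

k=0 barrier L[0]=9→9c, D[0]=9 ok
k=1 barrier max(L[1]=6,C[0]=2)→6c, D[1]=6 ok
k=2 barrier max(L[2]=3,C[1]=5)→5c, D[2]=5 ok
k=3 barrier max(L[3]=4,C[2]=4)→4c, D[3]=4 ok
k=4 barrier max(L[4]=3,C[3]=4)→4c, D[4]=3 SHORT
k=5 barrier C[4]=2→2c, D[5]=2 ok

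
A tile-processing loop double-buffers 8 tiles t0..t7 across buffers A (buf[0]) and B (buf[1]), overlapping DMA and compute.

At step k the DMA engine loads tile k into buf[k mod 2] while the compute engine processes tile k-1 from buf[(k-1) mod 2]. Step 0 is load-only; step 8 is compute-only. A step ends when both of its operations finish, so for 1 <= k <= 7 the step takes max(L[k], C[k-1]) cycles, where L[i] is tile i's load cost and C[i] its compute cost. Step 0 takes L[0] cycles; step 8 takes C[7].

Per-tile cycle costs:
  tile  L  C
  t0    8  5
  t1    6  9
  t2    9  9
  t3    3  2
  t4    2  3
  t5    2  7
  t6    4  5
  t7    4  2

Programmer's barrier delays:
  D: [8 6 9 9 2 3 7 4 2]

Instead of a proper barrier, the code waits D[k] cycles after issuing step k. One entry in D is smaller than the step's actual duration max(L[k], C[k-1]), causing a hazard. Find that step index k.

hazard at step 7

[0] required=L[0]=8=8 vs D=8 ok
[1] required=max(L[1]=6,C[0]=5)=6 vs D=6 ok
[2] required=max(L[2]=9,C[1]=9)=9 vs D=9 ok
[3] required=max(L[3]=3,C[2]=9)=9 vs D=9 ok
[4] required=max(L[4]=2,C[3]=2)=2 vs D=2 ok
[5] required=max(L[5]=2,C[4]=3)=3 vs D=3 ok
[6] required=max(L[6]=4,C[5]=7)=7 vs D=7 ok
[7] required=max(L[7]=4,C[6]=5)=5 vs D=4 SHORT
[8] required=C[7]=2=2 vs D=2 ok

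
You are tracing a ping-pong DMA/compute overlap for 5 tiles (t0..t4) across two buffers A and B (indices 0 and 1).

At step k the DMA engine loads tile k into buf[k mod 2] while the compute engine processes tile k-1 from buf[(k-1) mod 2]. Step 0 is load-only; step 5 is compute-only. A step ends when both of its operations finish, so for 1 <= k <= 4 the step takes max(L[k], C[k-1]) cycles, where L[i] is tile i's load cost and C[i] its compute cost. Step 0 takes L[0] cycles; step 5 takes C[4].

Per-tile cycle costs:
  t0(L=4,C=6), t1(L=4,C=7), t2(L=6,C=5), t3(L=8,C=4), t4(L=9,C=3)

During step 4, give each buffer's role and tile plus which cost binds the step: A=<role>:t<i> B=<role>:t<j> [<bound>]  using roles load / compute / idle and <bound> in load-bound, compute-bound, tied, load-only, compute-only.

[0] DMA t0→A (4c) ∥ CU idle ⇒ 4c, clock 4
[1] DMA t1→B (4c) ∥ CU A:t0 (6c) ⇒ 6c, clock 10
[2] DMA t2→A (6c) ∥ CU B:t1 (7c) ⇒ 7c, clock 17
[3] DMA t3→B (8c) ∥ CU A:t2 (5c) ⇒ 8c, clock 25
[4] DMA t4→A (9c) ∥ CU B:t3 (4c) ⇒ 9c, clock 34
[5] DMA idle ∥ CU A:t4 (3c) ⇒ 3c, clock 37

step 4: A=load:t4 B=compute:t3 [load-bound]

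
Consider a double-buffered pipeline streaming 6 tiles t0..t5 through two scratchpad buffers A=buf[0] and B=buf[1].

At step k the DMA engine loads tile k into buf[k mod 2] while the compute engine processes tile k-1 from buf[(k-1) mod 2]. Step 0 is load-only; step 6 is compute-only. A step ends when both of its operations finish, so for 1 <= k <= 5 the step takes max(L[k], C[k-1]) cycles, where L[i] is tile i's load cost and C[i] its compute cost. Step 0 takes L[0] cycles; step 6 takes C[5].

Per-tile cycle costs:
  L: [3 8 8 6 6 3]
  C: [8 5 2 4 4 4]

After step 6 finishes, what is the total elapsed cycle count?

end_cycle[6] = 39

k=0 load=t0/3c comp=- wait=3 total=3
k=1 load=t1/8c comp=t0/8c wait=8 total=11
k=2 load=t2/8c comp=t1/5c wait=8 total=19
k=3 load=t3/6c comp=t2/2c wait=6 total=25
k=4 load=t4/6c comp=t3/4c wait=6 total=31
k=5 load=t5/3c comp=t4/4c wait=4 total=35
k=6 load=- comp=t5/4c wait=4 total=39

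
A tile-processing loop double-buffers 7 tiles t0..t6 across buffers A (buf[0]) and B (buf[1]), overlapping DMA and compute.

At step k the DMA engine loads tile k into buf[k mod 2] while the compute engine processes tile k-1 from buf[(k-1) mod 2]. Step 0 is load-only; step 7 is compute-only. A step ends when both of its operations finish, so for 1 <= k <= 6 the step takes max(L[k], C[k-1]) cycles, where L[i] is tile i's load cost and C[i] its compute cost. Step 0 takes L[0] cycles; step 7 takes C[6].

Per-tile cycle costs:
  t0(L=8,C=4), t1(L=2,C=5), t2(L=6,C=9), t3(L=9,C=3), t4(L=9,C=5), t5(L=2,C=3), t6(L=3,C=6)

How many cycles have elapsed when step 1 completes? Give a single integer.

end_cycle[1] = 12

[0] DMA t0→A (8c) ∥ CU idle ⇒ 8c, clock 8
[1] DMA t1→B (2c) ∥ CU A:t0 (4c) ⇒ 4c, clock 12
[2] DMA t2→A (6c) ∥ CU B:t1 (5c) ⇒ 6c, clock 18
[3] DMA t3→B (9c) ∥ CU A:t2 (9c) ⇒ 9c, clock 27
[4] DMA t4→A (9c) ∥ CU B:t3 (3c) ⇒ 9c, clock 36
[5] DMA t5→B (2c) ∥ CU A:t4 (5c) ⇒ 5c, clock 41
[6] DMA t6→A (3c) ∥ CU B:t5 (3c) ⇒ 3c, clock 44
[7] DMA idle ∥ CU A:t6 (6c) ⇒ 6c, clock 50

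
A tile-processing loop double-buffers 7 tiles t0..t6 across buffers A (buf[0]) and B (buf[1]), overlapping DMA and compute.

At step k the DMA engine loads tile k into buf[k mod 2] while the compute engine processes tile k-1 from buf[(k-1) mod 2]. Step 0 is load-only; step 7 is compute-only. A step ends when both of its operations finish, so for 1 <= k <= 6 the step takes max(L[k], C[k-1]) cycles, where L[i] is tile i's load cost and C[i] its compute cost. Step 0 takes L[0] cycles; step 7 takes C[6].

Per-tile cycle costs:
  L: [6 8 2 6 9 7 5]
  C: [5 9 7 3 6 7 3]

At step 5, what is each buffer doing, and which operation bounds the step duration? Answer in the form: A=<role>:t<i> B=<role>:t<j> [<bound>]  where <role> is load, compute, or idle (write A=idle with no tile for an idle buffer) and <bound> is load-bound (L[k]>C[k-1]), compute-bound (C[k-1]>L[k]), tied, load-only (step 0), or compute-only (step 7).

step 0: L[0]=6 → dur=6, Σ=6 | A=load:t0 B=idle [load-only]
step 1: L[1]=8 C[0]=5 → dur=8, Σ=14 | A=compute:t0 B=load:t1 [load-bound]
step 2: L[2]=2 C[1]=9 → dur=9, Σ=23 | A=load:t2 B=compute:t1 [compute-bound]
step 3: L[3]=6 C[2]=7 → dur=7, Σ=30 | A=compute:t2 B=load:t3 [compute-bound]
step 4: L[4]=9 C[3]=3 → dur=9, Σ=39 | A=load:t4 B=compute:t3 [load-bound]
step 5: L[5]=7 C[4]=6 → dur=7, Σ=46 | A=compute:t4 B=load:t5 [load-bound]
step 6: L[6]=5 C[5]=7 → dur=7, Σ=53 | A=load:t6 B=compute:t5 [compute-bound]
step 7: C[6]=3 → dur=3, Σ=56 | A=compute:t6 B=idle [compute-only]

step 5: A=compute:t4 B=load:t5 [load-bound]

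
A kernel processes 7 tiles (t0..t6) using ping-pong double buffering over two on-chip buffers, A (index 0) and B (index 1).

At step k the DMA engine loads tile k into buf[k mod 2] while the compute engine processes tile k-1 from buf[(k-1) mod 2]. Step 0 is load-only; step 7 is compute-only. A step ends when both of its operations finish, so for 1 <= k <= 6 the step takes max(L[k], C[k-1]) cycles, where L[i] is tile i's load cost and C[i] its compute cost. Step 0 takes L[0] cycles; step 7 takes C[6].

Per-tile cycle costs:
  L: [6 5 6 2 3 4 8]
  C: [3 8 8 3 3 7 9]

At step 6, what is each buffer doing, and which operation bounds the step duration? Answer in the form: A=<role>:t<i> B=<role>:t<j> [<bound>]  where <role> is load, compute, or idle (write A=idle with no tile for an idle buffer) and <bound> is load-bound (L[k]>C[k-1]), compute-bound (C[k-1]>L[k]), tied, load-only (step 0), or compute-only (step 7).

step 6: A=load:t6 B=compute:t5 [load-bound]

[0] DMA t0→A (6c) ∥ CU idle ⇒ 6c, clock 6
[1] DMA t1→B (5c) ∥ CU A:t0 (3c) ⇒ 5c, clock 11
[2] DMA t2→A (6c) ∥ CU B:t1 (8c) ⇒ 8c, clock 19
[3] DMA t3→B (2c) ∥ CU A:t2 (8c) ⇒ 8c, clock 27
[4] DMA t4→A (3c) ∥ CU B:t3 (3c) ⇒ 3c, clock 30
[5] DMA t5→B (4c) ∥ CU A:t4 (3c) ⇒ 4c, clock 34
[6] DMA t6→A (8c) ∥ CU B:t5 (7c) ⇒ 8c, clock 42
[7] DMA idle ∥ CU A:t6 (9c) ⇒ 9c, clock 51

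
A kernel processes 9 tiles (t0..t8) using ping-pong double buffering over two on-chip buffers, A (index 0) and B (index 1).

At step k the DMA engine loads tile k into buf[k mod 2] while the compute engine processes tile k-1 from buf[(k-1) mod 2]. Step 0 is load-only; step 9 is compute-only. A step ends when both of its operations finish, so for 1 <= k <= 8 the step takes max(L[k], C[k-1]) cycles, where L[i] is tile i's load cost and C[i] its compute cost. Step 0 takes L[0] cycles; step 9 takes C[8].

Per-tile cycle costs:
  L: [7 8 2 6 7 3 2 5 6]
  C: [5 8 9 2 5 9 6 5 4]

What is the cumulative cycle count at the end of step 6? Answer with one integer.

k=0 load=t0/7c comp=- wait=7 total=7
k=1 load=t1/8c comp=t0/5c wait=8 total=15
k=2 load=t2/2c comp=t1/8c wait=8 total=23
k=3 load=t3/6c comp=t2/9c wait=9 total=32
k=4 load=t4/7c comp=t3/2c wait=7 total=39
k=5 load=t5/3c comp=t4/5c wait=5 total=44
k=6 load=t6/2c comp=t5/9c wait=9 total=53
k=7 load=t7/5c comp=t6/6c wait=6 total=59
k=8 load=t8/6c comp=t7/5c wait=6 total=65
k=9 load=- comp=t8/4c wait=4 total=69

end_cycle[6] = 53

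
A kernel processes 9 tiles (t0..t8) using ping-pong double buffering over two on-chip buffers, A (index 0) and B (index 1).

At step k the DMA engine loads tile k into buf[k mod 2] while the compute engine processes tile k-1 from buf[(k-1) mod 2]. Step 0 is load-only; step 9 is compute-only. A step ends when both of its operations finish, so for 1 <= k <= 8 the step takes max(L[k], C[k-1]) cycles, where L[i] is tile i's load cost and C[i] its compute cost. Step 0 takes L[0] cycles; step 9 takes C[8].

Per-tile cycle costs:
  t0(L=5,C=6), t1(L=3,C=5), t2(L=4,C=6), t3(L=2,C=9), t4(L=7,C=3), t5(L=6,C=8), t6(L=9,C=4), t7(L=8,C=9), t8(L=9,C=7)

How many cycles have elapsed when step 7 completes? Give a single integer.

  0. 5=5c; end=5; A:t0 B:-
  1. max(3,6)=6c; end=11; A:t0 B:t1
  2. max(4,5)=5c; end=16; A:t2 B:t1
  3. max(2,6)=6c; end=22; A:t2 B:t3
  4. max(7,9)=9c; end=31; A:t4 B:t3
  5. max(6,3)=6c; end=37; A:t4 B:t5
  6. max(9,8)=9c; end=46; A:t6 B:t5
  7. max(8,4)=8c; end=54; A:t6 B:t7
  8. max(9,9)=9c; end=63; A:t8 B:t7
  9. 7=7c; end=70; A:t8 B:t7

end_cycle[7] = 54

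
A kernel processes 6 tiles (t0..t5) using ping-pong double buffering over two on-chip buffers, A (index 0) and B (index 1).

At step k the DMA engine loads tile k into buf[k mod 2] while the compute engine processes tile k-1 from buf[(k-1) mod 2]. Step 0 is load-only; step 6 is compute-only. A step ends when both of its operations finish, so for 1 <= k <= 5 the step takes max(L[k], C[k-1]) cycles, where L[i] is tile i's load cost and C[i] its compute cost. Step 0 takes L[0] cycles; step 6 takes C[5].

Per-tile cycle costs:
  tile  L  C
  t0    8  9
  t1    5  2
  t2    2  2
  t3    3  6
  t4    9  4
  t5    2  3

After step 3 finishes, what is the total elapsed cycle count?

end_cycle[3] = 22

step 0: L[0]=8 → dur=8, Σ=8 | A=load:t0 B=idle [load-only]
step 1: L[1]=5 C[0]=9 → dur=9, Σ=17 | A=compute:t0 B=load:t1 [compute-bound]
step 2: L[2]=2 C[1]=2 → dur=2, Σ=19 | A=load:t2 B=compute:t1 [tied]
step 3: L[3]=3 C[2]=2 → dur=3, Σ=22 | A=compute:t2 B=load:t3 [load-bound]
step 4: L[4]=9 C[3]=6 → dur=9, Σ=31 | A=load:t4 B=compute:t3 [load-bound]
step 5: L[5]=2 C[4]=4 → dur=4, Σ=35 | A=compute:t4 B=load:t5 [compute-bound]
step 6: C[5]=3 → dur=3, Σ=38 | A=idle B=compute:t5 [compute-only]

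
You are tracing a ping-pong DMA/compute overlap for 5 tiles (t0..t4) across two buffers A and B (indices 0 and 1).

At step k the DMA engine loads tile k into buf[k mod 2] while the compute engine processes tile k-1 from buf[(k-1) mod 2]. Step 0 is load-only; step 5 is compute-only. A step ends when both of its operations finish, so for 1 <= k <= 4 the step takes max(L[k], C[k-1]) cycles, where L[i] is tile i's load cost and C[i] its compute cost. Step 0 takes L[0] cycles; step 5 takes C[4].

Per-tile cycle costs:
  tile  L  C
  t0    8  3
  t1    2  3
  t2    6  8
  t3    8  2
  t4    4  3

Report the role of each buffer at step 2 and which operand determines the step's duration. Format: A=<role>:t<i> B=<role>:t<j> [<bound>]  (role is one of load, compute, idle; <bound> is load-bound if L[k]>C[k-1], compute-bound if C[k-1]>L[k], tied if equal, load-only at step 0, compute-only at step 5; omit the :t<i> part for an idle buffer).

step 0: L[0]=8 → dur=8, Σ=8 | A=load:t0 B=idle [load-only]
step 1: L[1]=2 C[0]=3 → dur=3, Σ=11 | A=compute:t0 B=load:t1 [compute-bound]
step 2: L[2]=6 C[1]=3 → dur=6, Σ=17 | A=load:t2 B=compute:t1 [load-bound]
step 3: L[3]=8 C[2]=8 → dur=8, Σ=25 | A=compute:t2 B=load:t3 [tied]
step 4: L[4]=4 C[3]=2 → dur=4, Σ=29 | A=load:t4 B=compute:t3 [load-bound]
step 5: C[4]=3 → dur=3, Σ=32 | A=compute:t4 B=idle [compute-only]

step 2: A=load:t2 B=compute:t1 [load-bound]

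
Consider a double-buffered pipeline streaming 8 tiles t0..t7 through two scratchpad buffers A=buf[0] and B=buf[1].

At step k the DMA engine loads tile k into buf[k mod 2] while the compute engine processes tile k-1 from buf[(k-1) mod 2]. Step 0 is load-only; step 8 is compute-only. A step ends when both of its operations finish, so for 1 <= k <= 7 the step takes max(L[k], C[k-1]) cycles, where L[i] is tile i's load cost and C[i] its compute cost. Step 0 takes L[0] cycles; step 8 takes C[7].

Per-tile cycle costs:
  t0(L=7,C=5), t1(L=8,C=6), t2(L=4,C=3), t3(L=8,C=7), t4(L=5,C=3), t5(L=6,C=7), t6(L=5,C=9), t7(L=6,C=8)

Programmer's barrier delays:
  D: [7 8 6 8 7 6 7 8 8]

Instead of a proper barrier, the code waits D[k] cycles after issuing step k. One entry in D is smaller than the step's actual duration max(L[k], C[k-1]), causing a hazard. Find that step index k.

hazard at step 7

step 0: need L[0]=7 = 7; D[0]=7 ok
step 1: need max(L[1]=8,C[0]=5) = 8; D[1]=8 ok
step 2: need max(L[2]=4,C[1]=6) = 6; D[2]=6 ok
step 3: need max(L[3]=8,C[2]=3) = 8; D[3]=8 ok
step 4: need max(L[4]=5,C[3]=7) = 7; D[4]=7 ok
step 5: need max(L[5]=6,C[4]=3) = 6; D[5]=6 ok
step 6: need max(L[6]=5,C[5]=7) = 7; D[6]=7 ok
step 7: need max(L[7]=6,C[6]=9) = 9; D[7]=8 SHORT
step 8: need C[7]=8 = 8; D[8]=8 ok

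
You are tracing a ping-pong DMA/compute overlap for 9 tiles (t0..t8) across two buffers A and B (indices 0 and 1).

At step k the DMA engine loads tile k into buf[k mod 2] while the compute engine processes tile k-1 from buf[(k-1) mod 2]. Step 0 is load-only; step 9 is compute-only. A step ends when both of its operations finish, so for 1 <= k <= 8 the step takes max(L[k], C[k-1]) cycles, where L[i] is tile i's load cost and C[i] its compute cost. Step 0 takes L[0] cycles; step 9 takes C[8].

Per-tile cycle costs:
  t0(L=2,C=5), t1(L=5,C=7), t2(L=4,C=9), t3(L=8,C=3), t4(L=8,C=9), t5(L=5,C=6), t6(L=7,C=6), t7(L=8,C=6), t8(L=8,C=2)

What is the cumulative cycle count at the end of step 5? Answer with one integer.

end_cycle[5] = 40

[0] DMA t0→A (2c) ∥ CU idle ⇒ 2c, clock 2
[1] DMA t1→B (5c) ∥ CU A:t0 (5c) ⇒ 5c, clock 7
[2] DMA t2→A (4c) ∥ CU B:t1 (7c) ⇒ 7c, clock 14
[3] DMA t3→B (8c) ∥ CU A:t2 (9c) ⇒ 9c, clock 23
[4] DMA t4→A (8c) ∥ CU B:t3 (3c) ⇒ 8c, clock 31
[5] DMA t5→B (5c) ∥ CU A:t4 (9c) ⇒ 9c, clock 40
[6] DMA t6→A (7c) ∥ CU B:t5 (6c) ⇒ 7c, clock 47
[7] DMA t7→B (8c) ∥ CU A:t6 (6c) ⇒ 8c, clock 55
[8] DMA t8→A (8c) ∥ CU B:t7 (6c) ⇒ 8c, clock 63
[9] DMA idle ∥ CU A:t8 (2c) ⇒ 2c, clock 65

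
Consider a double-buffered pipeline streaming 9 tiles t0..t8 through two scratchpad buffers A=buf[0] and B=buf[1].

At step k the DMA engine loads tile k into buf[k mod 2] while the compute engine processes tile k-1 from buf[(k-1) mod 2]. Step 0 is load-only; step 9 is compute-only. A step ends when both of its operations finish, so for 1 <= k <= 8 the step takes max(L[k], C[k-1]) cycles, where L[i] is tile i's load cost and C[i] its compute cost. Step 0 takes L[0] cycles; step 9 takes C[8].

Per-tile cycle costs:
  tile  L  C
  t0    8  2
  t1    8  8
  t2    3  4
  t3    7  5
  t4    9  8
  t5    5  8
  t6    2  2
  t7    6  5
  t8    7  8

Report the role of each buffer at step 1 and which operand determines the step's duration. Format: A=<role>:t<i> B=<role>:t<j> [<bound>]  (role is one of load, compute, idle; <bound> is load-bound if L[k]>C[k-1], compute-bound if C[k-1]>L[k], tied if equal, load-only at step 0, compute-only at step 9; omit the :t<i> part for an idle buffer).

step 1: A=compute:t0 B=load:t1 [load-bound]

[0] DMA t0→A (8c) ∥ CU idle ⇒ 8c, clock 8
[1] DMA t1→B (8c) ∥ CU A:t0 (2c) ⇒ 8c, clock 16
[2] DMA t2→A (3c) ∥ CU B:t1 (8c) ⇒ 8c, clock 24
[3] DMA t3→B (7c) ∥ CU A:t2 (4c) ⇒ 7c, clock 31
[4] DMA t4→A (9c) ∥ CU B:t3 (5c) ⇒ 9c, clock 40
[5] DMA t5→B (5c) ∥ CU A:t4 (8c) ⇒ 8c, clock 48
[6] DMA t6→A (2c) ∥ CU B:t5 (8c) ⇒ 8c, clock 56
[7] DMA t7→B (6c) ∥ CU A:t6 (2c) ⇒ 6c, clock 62
[8] DMA t8→A (7c) ∥ CU B:t7 (5c) ⇒ 7c, clock 69
[9] DMA idle ∥ CU A:t8 (8c) ⇒ 8c, clock 77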